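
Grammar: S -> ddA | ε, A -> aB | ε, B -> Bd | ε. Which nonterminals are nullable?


A nonterminal is nullable iff some alternative derives ε (directly, or every symbol in it is nullable)
Nullable: {A, B, S}


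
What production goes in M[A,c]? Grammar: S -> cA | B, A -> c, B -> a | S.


For [A, c]: 'c' ∈ FIRST(c)
Entry: A -> c


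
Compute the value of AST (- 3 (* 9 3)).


Evaluate inner: (* 9 3) = 27
Evaluate root: (- 3 27) = -24
Result: -24


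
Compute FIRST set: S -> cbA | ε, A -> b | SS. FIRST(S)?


Per alternative of S: FIRST(cbA) = {c}; FIRST(ε) = {ε}
FIRST(S) = {c, ε}


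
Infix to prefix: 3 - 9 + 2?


left-to-right (same/higher precedence on left): tree is (+ (- 3 9) 2)
Prefix: + - 3 9 2


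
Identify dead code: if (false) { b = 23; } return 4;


condition is constant false, so the whole block is unreachable
Dead: 'if (false) { b = 23; }'


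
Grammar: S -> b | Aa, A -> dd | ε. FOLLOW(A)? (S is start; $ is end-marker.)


$ ∈ FOLLOW(S). For each A -> αBβ: add FIRST(β)\{ε} to FOLLOW(B); if β nullable, add FOLLOW(A).
FOLLOW(A) = {a}


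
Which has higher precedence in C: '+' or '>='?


'+' is additive (level 9); '>=' is relational (level 7)
Higher level binds tighter
'+' has higher precedence than '>='


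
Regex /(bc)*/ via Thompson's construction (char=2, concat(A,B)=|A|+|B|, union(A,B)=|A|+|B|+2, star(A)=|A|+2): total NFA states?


Syntax tree has 2 char leaf(s), 0 union(s), 1 star(s)
chars contribute 2×2 = 4; each union adds +2; each star adds +2
Total: 4 + 0 + 2 = 6 states


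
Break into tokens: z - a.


Scan left to right, longest-match per lexeme
Tokens: ID(z), OP(-), ID(a)


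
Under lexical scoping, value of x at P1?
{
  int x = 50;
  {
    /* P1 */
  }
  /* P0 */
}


P1's block does not declare x; resolves to the enclosing declaration at depth 0
x = 50


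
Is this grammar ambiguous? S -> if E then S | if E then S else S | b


dangling else: 'if E then if E then b else b' parses two ways
Ambiguous


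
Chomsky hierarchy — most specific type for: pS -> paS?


LHS has context (more than one symbol) and |LHS| ≤ |RHS|
Classification: Type 1 (Context-Sensitive)


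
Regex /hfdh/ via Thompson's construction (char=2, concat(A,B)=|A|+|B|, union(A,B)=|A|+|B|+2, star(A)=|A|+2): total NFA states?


Syntax tree has 4 char leaf(s), 0 union(s), 0 star(s)
chars contribute 4×2 = 8; each union adds +2; each star adds +2
Total: 8 + 0 + 0 = 8 states


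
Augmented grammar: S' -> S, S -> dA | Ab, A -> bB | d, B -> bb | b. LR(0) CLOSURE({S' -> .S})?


Start: S' -> .S
For each item with dot before a nonterminal B, add B -> .γ for every B-production
Closure: [S' -> .S, S -> .dA, S -> .Ab, A -> .bB, A -> .d]


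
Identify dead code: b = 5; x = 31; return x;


b is assigned but never read
Dead: 'b = 5'


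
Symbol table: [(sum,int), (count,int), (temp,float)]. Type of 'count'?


Lookup 'count' → type int


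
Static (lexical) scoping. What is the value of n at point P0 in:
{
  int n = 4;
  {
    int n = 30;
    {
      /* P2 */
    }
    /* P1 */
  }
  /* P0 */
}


n declared in the same block as P0
n = 4


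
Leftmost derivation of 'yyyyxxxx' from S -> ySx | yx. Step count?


Derivation: S => ySx => yySxx => yyySxxx => yyyyxxxx
Steps: 4


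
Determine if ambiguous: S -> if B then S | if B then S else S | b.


dangling else: 'if B then if B then b else b' parses two ways
Ambiguous


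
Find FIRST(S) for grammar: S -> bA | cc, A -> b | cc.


Per alternative of S: FIRST(bA) = {b}; FIRST(cc) = {c}
FIRST(S) = {b, c}


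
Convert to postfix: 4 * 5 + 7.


Left to right (same or higher precedence on left)
Postfix: 4 5 * 7 +


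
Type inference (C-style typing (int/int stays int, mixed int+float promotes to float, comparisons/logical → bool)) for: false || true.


Operand types: bool || bool
Rule: logical operators take bool operands and yield bool
Result type: bool


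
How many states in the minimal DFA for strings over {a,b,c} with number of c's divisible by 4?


Track (count of c) mod 4: states 0..3, accept at 0
Minimal DFA: 4 states


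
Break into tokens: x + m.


Scan left to right, longest-match per lexeme
Tokens: ID(x), OP(+), ID(m)


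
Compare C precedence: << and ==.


'<<' is shift (level 8); '==' is equality (level 6)
Higher level binds tighter
'<<' has higher precedence than '=='


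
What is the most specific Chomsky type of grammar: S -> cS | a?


Right-linear: every RHS is a terminal or a terminal followed by one nonterminal
Classification: Type 3 (Regular)


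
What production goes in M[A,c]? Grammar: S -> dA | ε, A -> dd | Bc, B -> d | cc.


For [A, c]: 'c' ∈ FIRST(Bc)
Entry: A -> Bc


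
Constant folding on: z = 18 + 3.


18 + 3 = 21 at compile time
Optimized: z = 21


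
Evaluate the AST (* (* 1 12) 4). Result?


Evaluate inner: (* 1 12) = 12
Evaluate root: (* 12 4) = 48
Result: 48


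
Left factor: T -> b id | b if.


Common prefix: 'b'
Factored: T -> b T', T' -> id | if


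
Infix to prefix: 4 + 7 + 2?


left-to-right (same/higher precedence on left): tree is (+ (+ 4 7) 2)
Prefix: + + 4 7 2


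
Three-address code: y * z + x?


Break into single-operator statements:
t1 = y * z
t2 = t1 + x


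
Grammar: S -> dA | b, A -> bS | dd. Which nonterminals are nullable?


A nonterminal is nullable iff some alternative derives ε (directly, or every symbol in it is nullable)
Nullable: {}


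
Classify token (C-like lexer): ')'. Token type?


Pattern: delimiter/punctuation
Type: PUNCTUATION


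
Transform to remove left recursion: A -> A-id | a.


Left-recursive alternatives: A-id; non-recursive: a
Introduce A': A -> aA', A' -> -idA' | ε


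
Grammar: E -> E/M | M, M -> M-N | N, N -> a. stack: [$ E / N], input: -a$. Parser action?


'N' (not preceded by M-) is the handle for M -> N
Action: reduce (M -> N)


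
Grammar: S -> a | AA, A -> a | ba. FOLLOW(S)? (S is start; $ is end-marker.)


$ ∈ FOLLOW(S). For each A -> αBβ: add FIRST(β)\{ε} to FOLLOW(B); if β nullable, add FOLLOW(A).
FOLLOW(S) = {$}


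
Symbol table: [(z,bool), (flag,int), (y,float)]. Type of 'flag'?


Lookup 'flag' → type int


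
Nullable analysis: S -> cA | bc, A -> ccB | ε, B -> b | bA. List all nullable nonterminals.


A nonterminal is nullable iff some alternative derives ε (directly, or every symbol in it is nullable)
Nullable: {A}


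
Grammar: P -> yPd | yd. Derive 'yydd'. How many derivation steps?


Derivation: P => yPd => yydd
Steps: 2


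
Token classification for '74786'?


Pattern: digits only
Type: INTEGER_LITERAL


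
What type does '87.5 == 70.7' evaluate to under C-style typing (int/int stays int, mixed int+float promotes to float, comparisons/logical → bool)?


Operand types: float == float
Rule: comparison yields bool
Result type: bool


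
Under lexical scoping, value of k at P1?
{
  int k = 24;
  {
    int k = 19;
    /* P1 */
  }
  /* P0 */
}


k declared in the same block as P1
k = 19


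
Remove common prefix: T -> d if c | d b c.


Common prefix: 'd'
Factored: T -> d T', T' -> if c | b c


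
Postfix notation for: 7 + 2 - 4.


Left to right (same or higher precedence on left)
Postfix: 7 2 + 4 -


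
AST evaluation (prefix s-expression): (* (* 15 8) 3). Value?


Evaluate inner: (* 15 8) = 120
Evaluate root: (* 120 3) = 360
Result: 360


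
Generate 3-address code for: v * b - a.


Break into single-operator statements:
t1 = v * b
t2 = t1 - a


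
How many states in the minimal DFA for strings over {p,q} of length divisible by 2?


Track length mod 2: states 0..1, accept at 0
Minimal DFA: 2 states


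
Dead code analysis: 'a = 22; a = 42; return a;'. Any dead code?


first assignment to a is overwritten before any read
Dead: 'a = 22'


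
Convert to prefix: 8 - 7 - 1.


left-to-right (same/higher precedence on left): tree is (- (- 8 7) 1)
Prefix: - - 8 7 1


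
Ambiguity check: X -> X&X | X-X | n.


'n&n-n' has two parse trees (no precedence encoded between & and -)
Ambiguous


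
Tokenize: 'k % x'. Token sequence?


Scan left to right, longest-match per lexeme
Tokens: ID(k), OP(%), ID(x)


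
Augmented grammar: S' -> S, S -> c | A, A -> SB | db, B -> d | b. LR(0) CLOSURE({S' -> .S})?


Start: S' -> .S
For each item with dot before a nonterminal B, add B -> .γ for every B-production
Closure: [S' -> .S, S -> .c, S -> .A, A -> .SB, A -> .db]


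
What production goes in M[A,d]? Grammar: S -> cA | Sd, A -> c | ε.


For [A, d]: ε is nullable and 'd' ∈ FOLLOW(A)
Entry: A -> ε


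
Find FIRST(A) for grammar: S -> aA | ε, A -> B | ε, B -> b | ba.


Per alternative of A: FIRST(B) = {b}; FIRST(ε) = {ε}
FIRST(A) = {b, ε}


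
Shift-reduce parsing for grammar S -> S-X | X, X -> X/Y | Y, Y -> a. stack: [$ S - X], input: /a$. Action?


'/' can extend X; shift to build X -> X/Y
Action: shift


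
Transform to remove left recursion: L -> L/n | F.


Left-recursive alternatives: L/n; non-recursive: F
Introduce L': L -> FL', L' -> /nL' | ε


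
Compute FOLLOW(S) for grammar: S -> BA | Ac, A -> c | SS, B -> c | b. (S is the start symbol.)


$ ∈ FOLLOW(S). For each A -> αBβ: add FIRST(β)\{ε} to FOLLOW(B); if β nullable, add FOLLOW(A).
FOLLOW(S) = {$, b, c}


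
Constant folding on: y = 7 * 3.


7 * 3 = 21 at compile time
Optimized: y = 21


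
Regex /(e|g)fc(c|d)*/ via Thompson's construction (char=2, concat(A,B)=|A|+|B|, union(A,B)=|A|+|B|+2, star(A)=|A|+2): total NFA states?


Syntax tree has 6 char leaf(s), 2 union(s), 1 star(s)
chars contribute 6×2 = 12; each union adds +2; each star adds +2
Total: 12 + 4 + 2 = 18 states


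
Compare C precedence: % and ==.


'%' is multiplicative (level 10); '==' is equality (level 6)
Higher level binds tighter
'%' has higher precedence than '=='


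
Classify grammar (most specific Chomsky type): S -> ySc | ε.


Single nonterminal LHS, but y^n c^n is not regular
Classification: Type 2 (Context-Free)


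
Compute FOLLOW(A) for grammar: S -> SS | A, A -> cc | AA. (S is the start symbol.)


$ ∈ FOLLOW(S). For each A -> αBβ: add FIRST(β)\{ε} to FOLLOW(B); if β nullable, add FOLLOW(A).
FOLLOW(A) = {$, c}


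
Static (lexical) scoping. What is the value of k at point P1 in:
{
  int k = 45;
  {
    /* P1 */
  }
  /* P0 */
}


P1's block does not declare k; resolves to the enclosing declaration at depth 0
k = 45


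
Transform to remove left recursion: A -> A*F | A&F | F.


Left-recursive alternatives: A*F, A&F; non-recursive: F
Introduce A': A -> FA', A' -> *FA' | &FA' | ε


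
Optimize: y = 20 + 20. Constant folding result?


20 + 20 = 40 at compile time
Optimized: y = 40


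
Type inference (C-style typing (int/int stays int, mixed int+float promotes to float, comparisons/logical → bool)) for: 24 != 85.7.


Operand types: int != float
Rule: comparison yields bool
Result type: bool


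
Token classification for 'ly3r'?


Pattern: letter/underscore followed by alphanumerics, not a keyword
Type: IDENTIFIER


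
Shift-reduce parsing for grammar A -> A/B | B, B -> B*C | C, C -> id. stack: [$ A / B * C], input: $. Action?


handle 'B*C' on top
Action: reduce (B -> B*C)


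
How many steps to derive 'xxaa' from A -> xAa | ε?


Derivation: A => xAa => xxAaa => xxaa
Steps: 3


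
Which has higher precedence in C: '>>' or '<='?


'>>' is shift (level 8); '<=' is relational (level 7)
Higher level binds tighter
'>>' has higher precedence than '<='


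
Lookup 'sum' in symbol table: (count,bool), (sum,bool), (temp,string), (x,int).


Lookup 'sum' → type bool


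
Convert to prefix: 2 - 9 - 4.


left-to-right (same/higher precedence on left): tree is (- (- 2 9) 4)
Prefix: - - 2 9 4


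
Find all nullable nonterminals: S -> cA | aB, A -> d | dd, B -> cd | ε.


A nonterminal is nullable iff some alternative derives ε (directly, or every symbol in it is nullable)
Nullable: {B}


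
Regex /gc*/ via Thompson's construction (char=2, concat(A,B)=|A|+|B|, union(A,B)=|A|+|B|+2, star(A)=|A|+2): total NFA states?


Syntax tree has 2 char leaf(s), 0 union(s), 1 star(s)
chars contribute 2×2 = 4; each union adds +2; each star adds +2
Total: 4 + 0 + 2 = 6 states


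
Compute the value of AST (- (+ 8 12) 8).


Evaluate inner: (+ 8 12) = 20
Evaluate root: (- 20 8) = 12
Result: 12


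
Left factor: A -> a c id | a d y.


Common prefix: 'a'
Factored: A -> a A', A' -> c id | d y


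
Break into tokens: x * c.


Scan left to right, longest-match per lexeme
Tokens: ID(x), OP(*), ID(c)


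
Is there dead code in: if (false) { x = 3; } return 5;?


condition is constant false, so the whole block is unreachable
Dead: 'if (false) { x = 3; }'


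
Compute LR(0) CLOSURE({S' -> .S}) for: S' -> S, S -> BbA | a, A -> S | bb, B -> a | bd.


Start: S' -> .S
For each item with dot before a nonterminal B, add B -> .γ for every B-production
Closure: [S' -> .S, S -> .BbA, S -> .a, B -> .a, B -> .bd]


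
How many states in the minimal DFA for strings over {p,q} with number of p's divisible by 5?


Track (count of p) mod 5: states 0..4, accept at 0
Minimal DFA: 5 states


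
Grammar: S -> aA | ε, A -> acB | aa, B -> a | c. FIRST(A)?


Per alternative of A: FIRST(acB) = {a}; FIRST(aa) = {a}
FIRST(A) = {a}


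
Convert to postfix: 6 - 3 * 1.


* has higher precedence, evaluate 3*1 first
Postfix: 6 3 1 * -


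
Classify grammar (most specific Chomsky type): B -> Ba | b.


Left-linear: every RHS is a terminal or one nonterminal followed by a terminal
Classification: Type 3 (Regular)


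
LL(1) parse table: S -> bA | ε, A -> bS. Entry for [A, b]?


For [A, b]: 'b' ∈ FIRST(bS)
Entry: A -> bS


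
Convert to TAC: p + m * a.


Break into single-operator statements:
t1 = m * a
t2 = p + t1


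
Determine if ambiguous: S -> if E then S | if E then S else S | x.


dangling else: 'if E then if E then x else x' parses two ways
Ambiguous


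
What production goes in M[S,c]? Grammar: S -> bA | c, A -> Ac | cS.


For [S, c]: 'c' ∈ FIRST(c)
Entry: S -> c


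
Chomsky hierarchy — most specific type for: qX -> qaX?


LHS has context (more than one symbol) and |LHS| ≤ |RHS|
Classification: Type 1 (Context-Sensitive)


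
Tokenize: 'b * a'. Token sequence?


Scan left to right, longest-match per lexeme
Tokens: ID(b), OP(*), ID(a)


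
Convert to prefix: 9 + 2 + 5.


left-to-right (same/higher precedence on left): tree is (+ (+ 9 2) 5)
Prefix: + + 9 2 5


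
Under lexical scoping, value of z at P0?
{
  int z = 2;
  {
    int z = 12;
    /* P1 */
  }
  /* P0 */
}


z declared in the same block as P0
z = 2


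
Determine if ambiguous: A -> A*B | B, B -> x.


precedence layered via separate nonterminal B: deterministic
Unambiguous


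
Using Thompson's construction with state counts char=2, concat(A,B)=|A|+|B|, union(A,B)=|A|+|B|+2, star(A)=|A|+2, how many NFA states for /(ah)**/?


Syntax tree has 2 char leaf(s), 0 union(s), 2 star(s)
chars contribute 2×2 = 4; each union adds +2; each star adds +2
Total: 4 + 0 + 4 = 8 states


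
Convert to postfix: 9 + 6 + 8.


Left to right (same or higher precedence on left)
Postfix: 9 6 + 8 +


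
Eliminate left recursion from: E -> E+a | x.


Left-recursive alternatives: E+a; non-recursive: x
Introduce E': E -> xE', E' -> +aE' | ε


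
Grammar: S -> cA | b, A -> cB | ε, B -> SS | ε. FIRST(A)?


Per alternative of A: FIRST(cB) = {c}; FIRST(ε) = {ε}
FIRST(A) = {c, ε}


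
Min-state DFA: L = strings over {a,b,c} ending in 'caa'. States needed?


Track the longest suffix of input matching a prefix of 'caa': 4 classes (prefixes of length 0..3)
Minimal DFA: 4 states


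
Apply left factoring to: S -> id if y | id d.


Common prefix: 'id'
Factored: S -> id S', S' -> if y | d


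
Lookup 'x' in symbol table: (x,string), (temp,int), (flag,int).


Lookup 'x' → type string


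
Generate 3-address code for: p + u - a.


Break into single-operator statements:
t1 = p + u
t2 = t1 - a


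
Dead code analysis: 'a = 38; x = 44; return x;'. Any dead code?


a is assigned but never read
Dead: 'a = 38'


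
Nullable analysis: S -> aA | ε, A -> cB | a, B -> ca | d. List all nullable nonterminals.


A nonterminal is nullable iff some alternative derives ε (directly, or every symbol in it is nullable)
Nullable: {S}


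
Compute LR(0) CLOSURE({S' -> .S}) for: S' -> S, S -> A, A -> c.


Start: S' -> .S
For each item with dot before a nonterminal B, add B -> .γ for every B-production
Closure: [S' -> .S, S -> .A, A -> .c]


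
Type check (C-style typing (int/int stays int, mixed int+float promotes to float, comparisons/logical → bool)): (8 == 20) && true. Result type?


Operand types: bool && bool
Rule: logical operators take bool operands and yield bool
Result type: bool


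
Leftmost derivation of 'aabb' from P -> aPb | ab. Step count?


Derivation: P => aPb => aabb
Steps: 2


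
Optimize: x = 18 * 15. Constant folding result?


18 * 15 = 270 at compile time
Optimized: x = 270


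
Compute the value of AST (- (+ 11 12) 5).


Evaluate inner: (+ 11 12) = 23
Evaluate root: (- 23 5) = 18
Result: 18


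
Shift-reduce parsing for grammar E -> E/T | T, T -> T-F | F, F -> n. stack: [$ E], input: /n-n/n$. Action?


shift '/' to continue E -> E/T
Action: shift


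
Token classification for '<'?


Pattern: operator symbol
Type: OPERATOR


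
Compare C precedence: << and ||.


'<<' is shift (level 8); '||' is logical OR (level 1)
Higher level binds tighter
'<<' has higher precedence than '||'


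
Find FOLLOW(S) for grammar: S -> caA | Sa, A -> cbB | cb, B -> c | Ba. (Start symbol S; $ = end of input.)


$ ∈ FOLLOW(S). For each A -> αBβ: add FIRST(β)\{ε} to FOLLOW(B); if β nullable, add FOLLOW(A).
FOLLOW(S) = {$, a}


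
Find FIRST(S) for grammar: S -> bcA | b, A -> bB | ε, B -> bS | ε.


Per alternative of S: FIRST(bcA) = {b}; FIRST(b) = {b}
FIRST(S) = {b}


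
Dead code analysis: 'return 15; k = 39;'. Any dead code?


statement follows a return and is unreachable
Dead: 'k = 39'


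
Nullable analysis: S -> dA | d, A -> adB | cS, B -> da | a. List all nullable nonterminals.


A nonterminal is nullable iff some alternative derives ε (directly, or every symbol in it is nullable)
Nullable: {}


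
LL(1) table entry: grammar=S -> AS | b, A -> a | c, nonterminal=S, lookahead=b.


For [S, b]: 'b' ∈ FIRST(b)
Entry: S -> b


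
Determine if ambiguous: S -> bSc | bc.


balanced b^n…c^n: each string has a unique parse
Unambiguous


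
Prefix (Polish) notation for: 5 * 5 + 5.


left-to-right (same/higher precedence on left): tree is (+ (* 5 5) 5)
Prefix: + * 5 5 5


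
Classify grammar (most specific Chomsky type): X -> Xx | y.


Left-linear: every RHS is a terminal or one nonterminal followed by a terminal
Classification: Type 3 (Regular)


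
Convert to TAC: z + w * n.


Break into single-operator statements:
t1 = w * n
t2 = z + t1


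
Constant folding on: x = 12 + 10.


12 + 10 = 22 at compile time
Optimized: x = 22


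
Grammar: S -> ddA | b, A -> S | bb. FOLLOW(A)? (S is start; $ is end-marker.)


$ ∈ FOLLOW(S). For each A -> αBβ: add FIRST(β)\{ε} to FOLLOW(B); if β nullable, add FOLLOW(A).
FOLLOW(A) = {$}


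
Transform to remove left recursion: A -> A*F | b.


Left-recursive alternatives: A*F; non-recursive: b
Introduce A': A -> bA', A' -> *FA' | ε


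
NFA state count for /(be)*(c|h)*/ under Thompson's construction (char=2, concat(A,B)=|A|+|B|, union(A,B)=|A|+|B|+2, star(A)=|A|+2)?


Syntax tree has 4 char leaf(s), 1 union(s), 2 star(s)
chars contribute 4×2 = 8; each union adds +2; each star adds +2
Total: 8 + 2 + 4 = 14 states


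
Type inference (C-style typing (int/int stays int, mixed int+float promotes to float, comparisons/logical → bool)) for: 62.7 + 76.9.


Operand types: float + float
Rule: mixed int/float promotes to float; int/int stays int
Result type: float


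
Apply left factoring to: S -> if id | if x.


Common prefix: 'if'
Factored: S -> if S', S' -> id | x


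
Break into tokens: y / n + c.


Scan left to right, longest-match per lexeme
Tokens: ID(y), OP(/), ID(n), OP(+), ID(c)


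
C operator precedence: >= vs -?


'-' is additive (level 9); '>=' is relational (level 7)
Higher level binds tighter
'-' has higher precedence than '>='


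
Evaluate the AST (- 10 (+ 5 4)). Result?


Evaluate inner: (+ 5 4) = 9
Evaluate root: (- 10 9) = 1
Result: 1


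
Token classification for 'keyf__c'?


Pattern: letter/underscore followed by alphanumerics, not a keyword
Type: IDENTIFIER


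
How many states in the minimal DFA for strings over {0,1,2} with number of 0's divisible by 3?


Track (count of 0) mod 3: states 0..2, accept at 0
Minimal DFA: 3 states


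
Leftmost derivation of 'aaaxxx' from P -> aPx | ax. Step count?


Derivation: P => aPx => aaPxx => aaaxxx
Steps: 3


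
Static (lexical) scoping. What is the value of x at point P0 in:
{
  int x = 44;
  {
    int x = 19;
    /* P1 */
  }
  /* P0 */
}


x declared in the same block as P0
x = 44


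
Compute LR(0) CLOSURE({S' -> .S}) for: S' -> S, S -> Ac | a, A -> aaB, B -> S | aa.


Start: S' -> .S
For each item with dot before a nonterminal B, add B -> .γ for every B-production
Closure: [S' -> .S, S -> .Ac, S -> .a, A -> .aaB]


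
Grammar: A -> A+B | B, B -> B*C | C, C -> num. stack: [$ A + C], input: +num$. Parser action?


'C' (not preceded by B*) is the handle for B -> C
Action: reduce (B -> C)


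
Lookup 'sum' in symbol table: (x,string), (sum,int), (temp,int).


Lookup 'sum' → type int


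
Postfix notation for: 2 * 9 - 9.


Left to right (same or higher precedence on left)
Postfix: 2 9 * 9 -


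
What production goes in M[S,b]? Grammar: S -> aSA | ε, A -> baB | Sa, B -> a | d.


For [S, b]: ε is nullable and 'b' ∈ FOLLOW(S)
Entry: S -> ε


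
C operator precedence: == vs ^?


'==' is equality (level 6); '^' is bitwise XOR (level 4)
Higher level binds tighter
'==' has higher precedence than '^'


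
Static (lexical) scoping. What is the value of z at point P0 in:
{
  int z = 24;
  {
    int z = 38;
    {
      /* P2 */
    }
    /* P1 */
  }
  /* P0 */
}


z declared in the same block as P0
z = 24


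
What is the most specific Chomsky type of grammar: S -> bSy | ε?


Single nonterminal LHS, but b^n y^n is not regular
Classification: Type 2 (Context-Free)


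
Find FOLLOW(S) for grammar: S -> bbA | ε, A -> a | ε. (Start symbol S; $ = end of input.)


$ ∈ FOLLOW(S). For each A -> αBβ: add FIRST(β)\{ε} to FOLLOW(B); if β nullable, add FOLLOW(A).
FOLLOW(S) = {$}


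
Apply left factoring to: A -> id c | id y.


Common prefix: 'id'
Factored: A -> id A', A' -> c | y


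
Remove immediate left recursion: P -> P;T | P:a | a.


Left-recursive alternatives: P;T, P:a; non-recursive: a
Introduce P': P -> aP', P' -> ;TP' | :aP' | ε


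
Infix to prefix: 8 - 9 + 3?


left-to-right (same/higher precedence on left): tree is (+ (- 8 9) 3)
Prefix: + - 8 9 3


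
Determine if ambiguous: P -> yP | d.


right-linear, alternatives start with distinct terminals 'y' vs 'd': unique leftmost derivation
Unambiguous


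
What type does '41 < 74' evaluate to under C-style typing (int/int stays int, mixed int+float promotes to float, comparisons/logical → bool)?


Operand types: int < int
Rule: comparison yields bool
Result type: bool


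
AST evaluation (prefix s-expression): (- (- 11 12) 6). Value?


Evaluate inner: (- 11 12) = -1
Evaluate root: (- -1 6) = -7
Result: -7


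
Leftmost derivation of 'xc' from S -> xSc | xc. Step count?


Derivation: S => xc
Steps: 1


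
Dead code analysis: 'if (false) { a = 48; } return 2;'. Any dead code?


condition is constant false, so the whole block is unreachable
Dead: 'if (false) { a = 48; }'


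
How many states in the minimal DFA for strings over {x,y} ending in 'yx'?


Track the longest suffix of input matching a prefix of 'yx': 3 classes (prefixes of length 0..2)
Minimal DFA: 3 states


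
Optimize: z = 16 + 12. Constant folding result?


16 + 12 = 28 at compile time
Optimized: z = 28


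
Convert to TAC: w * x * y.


Break into single-operator statements:
t1 = w * x
t2 = t1 * y


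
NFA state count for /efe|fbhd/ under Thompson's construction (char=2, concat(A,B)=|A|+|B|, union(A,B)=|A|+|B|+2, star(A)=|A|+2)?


Syntax tree has 7 char leaf(s), 1 union(s), 0 star(s)
chars contribute 7×2 = 14; each union adds +2; each star adds +2
Total: 14 + 2 + 0 = 16 states


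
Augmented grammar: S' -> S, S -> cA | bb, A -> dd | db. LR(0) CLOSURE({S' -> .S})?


Start: S' -> .S
For each item with dot before a nonterminal B, add B -> .γ for every B-production
Closure: [S' -> .S, S -> .cA, S -> .bb]


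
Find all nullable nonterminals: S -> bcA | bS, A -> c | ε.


A nonterminal is nullable iff some alternative derives ε (directly, or every symbol in it is nullable)
Nullable: {A}


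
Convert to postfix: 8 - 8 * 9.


* has higher precedence, evaluate 8*9 first
Postfix: 8 8 9 * -


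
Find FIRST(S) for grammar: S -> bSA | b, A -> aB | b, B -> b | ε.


Per alternative of S: FIRST(bSA) = {b}; FIRST(b) = {b}
FIRST(S) = {b}


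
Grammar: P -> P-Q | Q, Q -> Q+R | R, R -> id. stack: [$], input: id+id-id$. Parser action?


no handle on stack; shift 'id'
Action: shift


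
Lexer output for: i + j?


Scan left to right, longest-match per lexeme
Tokens: ID(i), OP(+), ID(j)


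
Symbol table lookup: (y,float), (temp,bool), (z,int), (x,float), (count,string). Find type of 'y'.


Lookup 'y' → type float


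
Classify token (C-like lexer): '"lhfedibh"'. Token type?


Pattern: double-quoted sequence
Type: STRING_LITERAL


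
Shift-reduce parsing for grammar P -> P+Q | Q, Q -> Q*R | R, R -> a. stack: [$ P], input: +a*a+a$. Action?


shift '+' to continue P -> P+Q
Action: shift


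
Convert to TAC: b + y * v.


Break into single-operator statements:
t1 = y * v
t2 = b + t1


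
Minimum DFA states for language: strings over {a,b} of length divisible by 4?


Track length mod 4: states 0..3, accept at 0
Minimal DFA: 4 states


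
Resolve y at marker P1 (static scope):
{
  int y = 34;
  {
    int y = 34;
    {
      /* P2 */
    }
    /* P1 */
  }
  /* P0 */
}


y declared in the same block as P1
y = 34


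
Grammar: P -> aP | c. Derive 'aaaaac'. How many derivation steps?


Derivation: P => aP => aaP => aaaP => aaaaP => aaaaaP => aaaaac
Steps: 6


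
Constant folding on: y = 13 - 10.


13 - 10 = 3 at compile time
Optimized: y = 3


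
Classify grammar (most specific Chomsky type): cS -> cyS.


LHS has context (more than one symbol) and |LHS| ≤ |RHS|
Classification: Type 1 (Context-Sensitive)


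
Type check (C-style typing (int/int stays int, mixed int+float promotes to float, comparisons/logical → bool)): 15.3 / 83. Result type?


Operand types: float / int
Rule: mixed int/float promotes to float; int/int stays int
Result type: float


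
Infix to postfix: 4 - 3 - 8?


Left to right (same or higher precedence on left)
Postfix: 4 3 - 8 -


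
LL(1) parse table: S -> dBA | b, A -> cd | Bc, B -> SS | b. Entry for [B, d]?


For [B, d]: 'd' ∈ FIRST(SS)
Entry: B -> SS


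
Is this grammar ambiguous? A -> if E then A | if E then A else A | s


dangling else: 'if E then if E then s else s' parses two ways
Ambiguous


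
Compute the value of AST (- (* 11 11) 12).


Evaluate inner: (* 11 11) = 121
Evaluate root: (- 121 12) = 109
Result: 109


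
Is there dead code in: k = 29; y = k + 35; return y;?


k is read by y's definition; y is returned
No dead code


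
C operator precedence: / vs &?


'/' is multiplicative (level 10); '&' is bitwise AND (level 5)
Higher level binds tighter
'/' has higher precedence than '&'


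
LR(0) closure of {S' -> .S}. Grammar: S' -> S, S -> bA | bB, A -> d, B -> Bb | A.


Start: S' -> .S
For each item with dot before a nonterminal B, add B -> .γ for every B-production
Closure: [S' -> .S, S -> .bA, S -> .bB]


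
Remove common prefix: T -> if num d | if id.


Common prefix: 'if'
Factored: T -> if T', T' -> num d | id


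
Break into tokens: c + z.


Scan left to right, longest-match per lexeme
Tokens: ID(c), OP(+), ID(z)


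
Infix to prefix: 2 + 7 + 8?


left-to-right (same/higher precedence on left): tree is (+ (+ 2 7) 8)
Prefix: + + 2 7 8


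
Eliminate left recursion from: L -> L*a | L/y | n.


Left-recursive alternatives: L*a, L/y; non-recursive: n
Introduce L': L -> nL', L' -> *aL' | /yL' | ε


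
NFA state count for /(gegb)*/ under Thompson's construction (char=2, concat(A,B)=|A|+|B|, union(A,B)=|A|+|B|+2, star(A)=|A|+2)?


Syntax tree has 4 char leaf(s), 0 union(s), 1 star(s)
chars contribute 4×2 = 8; each union adds +2; each star adds +2
Total: 8 + 0 + 2 = 10 states


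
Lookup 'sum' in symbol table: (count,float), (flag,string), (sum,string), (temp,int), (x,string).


Lookup 'sum' → type string


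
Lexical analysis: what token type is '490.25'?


Pattern: digits with a decimal point
Type: FLOAT_LITERAL


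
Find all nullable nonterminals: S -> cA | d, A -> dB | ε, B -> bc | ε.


A nonterminal is nullable iff some alternative derives ε (directly, or every symbol in it is nullable)
Nullable: {A, B}


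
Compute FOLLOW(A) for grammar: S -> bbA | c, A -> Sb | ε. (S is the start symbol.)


$ ∈ FOLLOW(S). For each A -> αBβ: add FIRST(β)\{ε} to FOLLOW(B); if β nullable, add FOLLOW(A).
FOLLOW(A) = {$, b}


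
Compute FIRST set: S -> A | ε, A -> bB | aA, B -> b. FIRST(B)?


Per alternative of B: FIRST(b) = {b}
FIRST(B) = {b}


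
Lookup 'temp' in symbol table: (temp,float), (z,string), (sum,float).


Lookup 'temp' → type float


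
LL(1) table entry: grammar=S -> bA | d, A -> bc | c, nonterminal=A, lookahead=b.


For [A, b]: 'b' ∈ FIRST(bc)
Entry: A -> bc


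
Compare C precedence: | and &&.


'|' is bitwise OR (level 3); '&&' is logical AND (level 2)
Higher level binds tighter
'|' has higher precedence than '&&'


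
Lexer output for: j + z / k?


Scan left to right, longest-match per lexeme
Tokens: ID(j), OP(+), ID(z), OP(/), ID(k)


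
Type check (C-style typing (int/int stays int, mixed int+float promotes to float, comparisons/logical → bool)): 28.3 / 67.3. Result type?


Operand types: float / float
Rule: mixed int/float promotes to float; int/int stays int
Result type: float


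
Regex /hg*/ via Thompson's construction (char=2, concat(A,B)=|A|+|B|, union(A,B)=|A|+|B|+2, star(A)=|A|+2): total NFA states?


Syntax tree has 2 char leaf(s), 0 union(s), 1 star(s)
chars contribute 2×2 = 4; each union adds +2; each star adds +2
Total: 4 + 0 + 2 = 6 states


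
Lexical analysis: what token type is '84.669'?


Pattern: digits with a decimal point
Type: FLOAT_LITERAL


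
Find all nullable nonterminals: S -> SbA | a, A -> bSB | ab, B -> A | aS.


A nonterminal is nullable iff some alternative derives ε (directly, or every symbol in it is nullable)
Nullable: {}


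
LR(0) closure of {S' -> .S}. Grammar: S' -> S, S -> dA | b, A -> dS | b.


Start: S' -> .S
For each item with dot before a nonterminal B, add B -> .γ for every B-production
Closure: [S' -> .S, S -> .dA, S -> .b]


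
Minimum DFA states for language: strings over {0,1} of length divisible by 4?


Track length mod 4: states 0..3, accept at 0
Minimal DFA: 4 states


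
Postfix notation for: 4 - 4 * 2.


* has higher precedence, evaluate 4*2 first
Postfix: 4 4 2 * -


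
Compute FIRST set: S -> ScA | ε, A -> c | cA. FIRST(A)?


Per alternative of A: FIRST(c) = {c}; FIRST(cA) = {c}
FIRST(A) = {c}


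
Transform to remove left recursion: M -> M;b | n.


Left-recursive alternatives: M;b; non-recursive: n
Introduce M': M -> nM', M' -> ;bM' | ε


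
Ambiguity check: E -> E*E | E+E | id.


'id*id+id' has two parse trees (no precedence encoded between * and +)
Ambiguous


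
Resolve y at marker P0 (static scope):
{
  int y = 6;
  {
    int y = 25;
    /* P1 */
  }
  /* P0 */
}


y declared in the same block as P0
y = 6


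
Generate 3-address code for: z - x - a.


Break into single-operator statements:
t1 = z - x
t2 = t1 - a


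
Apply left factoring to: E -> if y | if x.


Common prefix: 'if'
Factored: E -> if E', E' -> y | x


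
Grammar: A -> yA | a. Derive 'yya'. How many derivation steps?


Derivation: A => yA => yyA => yya
Steps: 3


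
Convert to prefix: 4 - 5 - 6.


left-to-right (same/higher precedence on left): tree is (- (- 4 5) 6)
Prefix: - - 4 5 6


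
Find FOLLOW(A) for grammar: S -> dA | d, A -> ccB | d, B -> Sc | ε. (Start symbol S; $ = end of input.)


$ ∈ FOLLOW(S). For each A -> αBβ: add FIRST(β)\{ε} to FOLLOW(B); if β nullable, add FOLLOW(A).
FOLLOW(A) = {$, c}


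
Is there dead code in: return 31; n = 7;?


statement follows a return and is unreachable
Dead: 'n = 7'


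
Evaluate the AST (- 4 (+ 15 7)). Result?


Evaluate inner: (+ 15 7) = 22
Evaluate root: (- 4 22) = -18
Result: -18


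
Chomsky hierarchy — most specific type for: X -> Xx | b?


Left-linear: every RHS is a terminal or one nonterminal followed by a terminal
Classification: Type 3 (Regular)


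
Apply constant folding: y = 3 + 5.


3 + 5 = 8 at compile time
Optimized: y = 8


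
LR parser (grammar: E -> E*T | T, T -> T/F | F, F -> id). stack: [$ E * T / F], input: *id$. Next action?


handle 'T/F' on top
Action: reduce (T -> T/F)


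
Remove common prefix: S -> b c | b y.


Common prefix: 'b'
Factored: S -> b S', S' -> c | y


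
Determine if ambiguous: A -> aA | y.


right-linear, alternatives start with distinct terminals 'a' vs 'y': unique leftmost derivation
Unambiguous


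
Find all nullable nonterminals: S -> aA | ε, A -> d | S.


A nonterminal is nullable iff some alternative derives ε (directly, or every symbol in it is nullable)
Nullable: {A, S}


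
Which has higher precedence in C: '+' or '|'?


'+' is additive (level 9); '|' is bitwise OR (level 3)
Higher level binds tighter
'+' has higher precedence than '|'


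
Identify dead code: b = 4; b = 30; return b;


first assignment to b is overwritten before any read
Dead: 'b = 4'


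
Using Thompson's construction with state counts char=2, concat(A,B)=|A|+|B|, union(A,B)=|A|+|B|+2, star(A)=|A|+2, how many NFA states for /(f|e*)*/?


Syntax tree has 2 char leaf(s), 1 union(s), 2 star(s)
chars contribute 2×2 = 4; each union adds +2; each star adds +2
Total: 4 + 2 + 4 = 10 states


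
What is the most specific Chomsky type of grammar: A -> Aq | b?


Left-linear: every RHS is a terminal or one nonterminal followed by a terminal
Classification: Type 3 (Regular)


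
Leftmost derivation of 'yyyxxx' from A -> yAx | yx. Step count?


Derivation: A => yAx => yyAxx => yyyxxx
Steps: 3


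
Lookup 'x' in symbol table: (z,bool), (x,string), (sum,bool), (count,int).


Lookup 'x' → type string


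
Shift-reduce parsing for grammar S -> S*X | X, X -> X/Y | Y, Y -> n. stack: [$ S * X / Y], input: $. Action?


handle 'X/Y' on top
Action: reduce (X -> X/Y)


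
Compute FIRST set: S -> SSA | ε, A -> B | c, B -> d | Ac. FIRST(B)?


Per alternative of B: FIRST(d) = {d}; FIRST(Ac) = {c, d}
FIRST(B) = {c, d}


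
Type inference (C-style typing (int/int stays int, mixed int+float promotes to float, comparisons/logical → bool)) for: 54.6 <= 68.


Operand types: float <= int
Rule: comparison yields bool
Result type: bool


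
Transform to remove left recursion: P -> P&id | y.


Left-recursive alternatives: P&id; non-recursive: y
Introduce P': P -> yP', P' -> &idP' | ε


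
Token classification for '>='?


Pattern: operator symbol
Type: OPERATOR


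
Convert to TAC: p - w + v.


Break into single-operator statements:
t1 = p - w
t2 = t1 + v


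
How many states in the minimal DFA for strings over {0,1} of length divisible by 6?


Track length mod 6: states 0..5, accept at 0
Minimal DFA: 6 states


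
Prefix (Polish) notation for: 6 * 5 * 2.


left-to-right (same/higher precedence on left): tree is (* (* 6 5) 2)
Prefix: * * 6 5 2


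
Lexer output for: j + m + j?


Scan left to right, longest-match per lexeme
Tokens: ID(j), OP(+), ID(m), OP(+), ID(j)


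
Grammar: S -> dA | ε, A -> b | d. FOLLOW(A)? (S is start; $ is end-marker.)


$ ∈ FOLLOW(S). For each A -> αBβ: add FIRST(β)\{ε} to FOLLOW(B); if β nullable, add FOLLOW(A).
FOLLOW(A) = {$}


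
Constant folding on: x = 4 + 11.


4 + 11 = 15 at compile time
Optimized: x = 15


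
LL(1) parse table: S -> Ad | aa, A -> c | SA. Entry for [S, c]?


For [S, c]: 'c' ∈ FIRST(Ad)
Entry: S -> Ad


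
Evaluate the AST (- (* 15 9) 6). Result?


Evaluate inner: (* 15 9) = 135
Evaluate root: (- 135 6) = 129
Result: 129


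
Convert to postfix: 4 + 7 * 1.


* has higher precedence, evaluate 7*1 first
Postfix: 4 7 1 * +


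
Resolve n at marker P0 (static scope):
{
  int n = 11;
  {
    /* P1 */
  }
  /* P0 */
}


n declared in the same block as P0
n = 11


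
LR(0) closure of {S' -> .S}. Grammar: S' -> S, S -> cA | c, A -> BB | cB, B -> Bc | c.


Start: S' -> .S
For each item with dot before a nonterminal B, add B -> .γ for every B-production
Closure: [S' -> .S, S -> .cA, S -> .c]


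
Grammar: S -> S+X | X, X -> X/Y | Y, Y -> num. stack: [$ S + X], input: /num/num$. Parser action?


'/' can extend X; shift to build X -> X/Y
Action: shift


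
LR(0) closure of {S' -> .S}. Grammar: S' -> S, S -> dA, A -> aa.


Start: S' -> .S
For each item with dot before a nonterminal B, add B -> .γ for every B-production
Closure: [S' -> .S, S -> .dA]


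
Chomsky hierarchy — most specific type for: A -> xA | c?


Right-linear: every RHS is a terminal or a terminal followed by one nonterminal
Classification: Type 3 (Regular)


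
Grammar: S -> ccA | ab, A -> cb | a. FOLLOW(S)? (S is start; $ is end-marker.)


$ ∈ FOLLOW(S). For each A -> αBβ: add FIRST(β)\{ε} to FOLLOW(B); if β nullable, add FOLLOW(A).
FOLLOW(S) = {$}


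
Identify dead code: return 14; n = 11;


statement follows a return and is unreachable
Dead: 'n = 11'


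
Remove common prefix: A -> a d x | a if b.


Common prefix: 'a'
Factored: A -> a A', A' -> d x | if b


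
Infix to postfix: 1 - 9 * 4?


* has higher precedence, evaluate 9*4 first
Postfix: 1 9 4 * -


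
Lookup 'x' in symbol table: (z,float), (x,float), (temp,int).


Lookup 'x' → type float


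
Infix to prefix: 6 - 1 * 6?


'*' binds tighter: tree is (- 6 (* 1 6))
Prefix: - 6 * 1 6


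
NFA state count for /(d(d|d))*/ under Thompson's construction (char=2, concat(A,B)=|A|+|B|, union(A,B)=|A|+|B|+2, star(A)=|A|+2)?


Syntax tree has 3 char leaf(s), 1 union(s), 1 star(s)
chars contribute 3×2 = 6; each union adds +2; each star adds +2
Total: 6 + 2 + 2 = 10 states
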